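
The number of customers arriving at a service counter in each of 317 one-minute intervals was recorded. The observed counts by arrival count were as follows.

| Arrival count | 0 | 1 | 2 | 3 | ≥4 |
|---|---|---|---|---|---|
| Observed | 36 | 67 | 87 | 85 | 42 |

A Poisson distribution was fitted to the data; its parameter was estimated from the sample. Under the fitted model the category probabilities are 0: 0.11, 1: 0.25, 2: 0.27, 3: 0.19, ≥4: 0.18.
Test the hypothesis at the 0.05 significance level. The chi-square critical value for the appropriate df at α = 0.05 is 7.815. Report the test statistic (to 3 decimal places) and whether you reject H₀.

16.115; reject

Expected counts E_i = n·p_i: 317×0.11 = 34.87, 317×0.25 = 79.25, 317×0.27 = 85.59, 317×0.19 = 60.23, 317×0.18 = 57.06.
χ² = (36−34.87)²/34.87 + (67−79.25)²/79.25 + (87−85.59)²/85.59 + (85−60.23)²/60.23 + (42−57.06)²/57.06
   = 0.0366 + 1.8935 + 0.0232 + 10.1868 + 3.9748
Sum = 16.115
df = 3. Since 16.115 > 7.815, we reject H₀.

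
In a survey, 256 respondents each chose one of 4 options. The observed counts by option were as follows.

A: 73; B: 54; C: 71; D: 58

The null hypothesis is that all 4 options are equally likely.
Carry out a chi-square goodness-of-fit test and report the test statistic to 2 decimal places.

4.16

Under H₀ each category has probability 1/4, so each expected count is 256/4 = 64.
χ² = (73−64)²/64 + (54−64)²/64 + (71−64)²/64 + (58−64)²/64
   = 1.266 + 1.563 + 0.766 + 0.563
Sum = 4.16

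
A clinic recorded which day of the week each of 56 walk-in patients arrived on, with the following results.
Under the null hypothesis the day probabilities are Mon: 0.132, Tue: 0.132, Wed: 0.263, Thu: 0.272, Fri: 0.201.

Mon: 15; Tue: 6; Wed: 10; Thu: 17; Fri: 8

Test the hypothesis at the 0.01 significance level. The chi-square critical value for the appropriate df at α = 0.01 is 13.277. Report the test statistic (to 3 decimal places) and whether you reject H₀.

Expected counts E_i = n·p_i: 56×0.132 = 7.392, 56×0.132 = 7.392, 56×0.263 = 14.728, 56×0.272 = 15.232, 56×0.201 = 11.256.
Mon: (15 − 7.392)²/7.392 = 57.881664/7.392 = 7.8303
Tue: (6 − 7.392)²/7.392 = 1.937664/7.392 = 0.2621
Wed: (10 − 14.728)²/14.728 = 22.353984/14.728 = 1.5178
Thu: (17 − 15.232)²/15.232 = 3.125824/15.232 = 0.2052
Fri: (8 − 11.256)²/11.256 = 10.601536/11.256 = 0.9419
Sum = 10.757
df = 4. Since 10.757 < 13.277, we do not reject H₀.

10.757; do not reject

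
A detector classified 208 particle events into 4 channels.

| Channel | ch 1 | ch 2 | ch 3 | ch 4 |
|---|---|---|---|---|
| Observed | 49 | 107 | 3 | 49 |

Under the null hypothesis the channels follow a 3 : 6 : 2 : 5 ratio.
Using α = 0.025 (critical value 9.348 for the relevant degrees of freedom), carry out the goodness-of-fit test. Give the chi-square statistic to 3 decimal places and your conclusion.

Ratio total = 16. Expected counts: 208×3/16 = 39, 208×6/16 = 78, 208×2/16 = 26, 208×5/16 = 65.
χ² = (49−39)²/39 + (107−78)²/78 + (3−26)²/26 + (49−65)²/65
   = 2.5641 + 10.7821 + 20.3462 + 3.9385
Sum = 37.631
df = 3. Since 37.631 > 9.348, we reject H₀.

37.631; reject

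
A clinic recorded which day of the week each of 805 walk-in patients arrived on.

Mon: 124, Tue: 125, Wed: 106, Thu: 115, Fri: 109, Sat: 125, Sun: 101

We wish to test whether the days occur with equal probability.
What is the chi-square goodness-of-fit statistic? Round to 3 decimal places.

5.165

Under H₀ each category has probability 1/7, so each expected count is 805/7 = 115.
χ² = (124−115)²/115 + (125−115)²/115 + (106−115)²/115 + (115−115)²/115 + (109−115)²/115 + (125−115)²/115 + (101−115)²/115
   = 0.7043 + 0.8696 + 0.7043 + 0.0000 + 0.3130 + 0.8696 + 1.7043
Sum = 5.165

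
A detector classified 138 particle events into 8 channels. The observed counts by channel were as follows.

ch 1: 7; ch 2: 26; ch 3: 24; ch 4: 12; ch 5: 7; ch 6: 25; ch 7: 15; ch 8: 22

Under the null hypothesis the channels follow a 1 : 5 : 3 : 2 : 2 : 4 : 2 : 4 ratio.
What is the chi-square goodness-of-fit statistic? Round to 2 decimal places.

Ratio total = 23. Expected counts: 138×1/23 = 6, 138×5/23 = 30, 138×3/23 = 18, 138×2/23 = 12, 138×2/23 = 12, 138×4/23 = 24, 138×2/23 = 12, 138×4/23 = 24.
cat         O        E   (O−E)²/E
ch 1        7        6      0.167
ch 2       26       30      0.533
ch 3       24       18      2.000
ch 4       12       12      0.000
ch 5        7       12      2.083
ch 6       25       24      0.042
ch 7       15       12      0.750
ch 8       22       24      0.167
Sum = 5.74

5.74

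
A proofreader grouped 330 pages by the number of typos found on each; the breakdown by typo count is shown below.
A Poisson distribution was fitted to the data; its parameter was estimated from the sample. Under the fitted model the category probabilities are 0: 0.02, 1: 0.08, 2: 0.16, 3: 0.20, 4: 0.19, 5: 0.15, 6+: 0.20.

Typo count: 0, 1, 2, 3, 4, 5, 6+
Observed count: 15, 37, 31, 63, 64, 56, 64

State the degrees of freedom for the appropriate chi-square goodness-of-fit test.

5

There are k = 7 categories and 1 parameter estimated from the data, so df = 7 − 1 − 1 = 5.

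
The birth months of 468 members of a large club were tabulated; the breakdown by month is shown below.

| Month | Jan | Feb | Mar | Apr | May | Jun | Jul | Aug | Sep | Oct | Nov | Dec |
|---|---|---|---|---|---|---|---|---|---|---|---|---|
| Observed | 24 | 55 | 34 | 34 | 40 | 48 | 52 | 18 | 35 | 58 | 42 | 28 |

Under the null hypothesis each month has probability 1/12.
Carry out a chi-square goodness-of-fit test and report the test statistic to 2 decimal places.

Under H₀ each category has probability 1/12, so each expected count is 468/12 = 39.
χ² = (24−39)²/39 + (55−39)²/39 + (34−39)²/39 + (34−39)²/39 + (40−39)²/39 + (48−39)²/39 + (52−39)²/39 + (18−39)²/39 + (35−39)²/39 + (58−39)²/39 + (42−39)²/39 + (28−39)²/39
   = 5.769 + 6.564 + 0.641 + 0.641 + 0.026 + 2.077 + 4.333 + 11.308 + 0.410 + 9.256 + 0.231 + 3.103
Sum = 44.36

44.36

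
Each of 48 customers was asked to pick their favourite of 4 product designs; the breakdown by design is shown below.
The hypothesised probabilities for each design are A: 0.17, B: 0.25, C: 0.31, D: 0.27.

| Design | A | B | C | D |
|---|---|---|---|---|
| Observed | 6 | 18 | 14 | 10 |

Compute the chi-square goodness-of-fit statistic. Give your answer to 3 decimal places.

Expected counts E_i = n·p_i: 48×0.17 = 8.16, 48×0.25 = 12, 48×0.31 = 14.88, 48×0.27 = 12.96.
A: (6 − 8.16)²/8.16 = 4.6656/8.16 = 0.5718
B: (18 − 12)²/12 = 36/12 = 3.0000
C: (14 − 14.88)²/14.88 = 0.7744/14.88 = 0.0520
D: (10 − 12.96)²/12.96 = 8.7616/12.96 = 0.6760
Sum = 4.300

4.300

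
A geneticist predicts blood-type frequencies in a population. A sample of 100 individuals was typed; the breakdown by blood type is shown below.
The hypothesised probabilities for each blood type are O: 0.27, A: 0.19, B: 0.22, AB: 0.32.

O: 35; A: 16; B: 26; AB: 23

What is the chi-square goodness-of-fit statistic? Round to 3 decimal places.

6.103

Expected counts E_i = n·p_i: 100×0.27 = 27, 100×0.19 = 19, 100×0.22 = 22, 100×0.32 = 32.
χ² = (35−27)²/27 + (16−19)²/19 + (26−22)²/22 + (23−32)²/32
   = 2.3704 + 0.4737 + 0.7273 + 2.5313
Sum = 6.103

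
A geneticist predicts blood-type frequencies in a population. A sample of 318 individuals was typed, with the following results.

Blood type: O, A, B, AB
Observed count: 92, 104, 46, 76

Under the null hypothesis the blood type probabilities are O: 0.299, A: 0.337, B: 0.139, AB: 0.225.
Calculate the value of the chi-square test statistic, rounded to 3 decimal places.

Expected counts E_i = n·p_i: 318×0.299 = 95.082, 318×0.337 = 107.166, 318×0.139 = 44.202, 318×0.225 = 71.55.
χ² = (92−95.082)²/95.082 + (104−107.166)²/107.166 + (46−44.202)²/44.202 + (76−71.55)²/71.55
   = 0.0999 + 0.0935 + 0.0731 + 0.2768
Sum = 0.543

0.543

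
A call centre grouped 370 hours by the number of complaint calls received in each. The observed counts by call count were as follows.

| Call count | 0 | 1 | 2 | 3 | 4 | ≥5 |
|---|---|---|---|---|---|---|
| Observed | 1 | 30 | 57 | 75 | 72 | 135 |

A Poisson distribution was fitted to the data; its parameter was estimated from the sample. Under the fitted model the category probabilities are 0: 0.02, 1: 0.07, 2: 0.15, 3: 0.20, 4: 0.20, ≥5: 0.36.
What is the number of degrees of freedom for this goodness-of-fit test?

There are k = 6 categories and 1 parameter estimated from the data, so df = 6 − 1 − 1 = 4.

4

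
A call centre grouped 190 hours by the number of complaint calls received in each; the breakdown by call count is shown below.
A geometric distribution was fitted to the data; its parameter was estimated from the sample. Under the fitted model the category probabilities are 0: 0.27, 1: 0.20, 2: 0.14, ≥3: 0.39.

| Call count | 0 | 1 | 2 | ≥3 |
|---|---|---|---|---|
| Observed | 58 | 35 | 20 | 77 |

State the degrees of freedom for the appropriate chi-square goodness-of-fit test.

There are k = 4 categories and 1 parameter estimated from the data, so df = 4 − 1 − 1 = 2.

2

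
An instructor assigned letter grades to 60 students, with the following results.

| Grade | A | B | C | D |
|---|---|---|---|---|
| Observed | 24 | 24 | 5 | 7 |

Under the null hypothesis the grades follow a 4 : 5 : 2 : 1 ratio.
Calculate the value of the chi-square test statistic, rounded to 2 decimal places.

4.14

Ratio total = 12. Expected counts: 60×4/12 = 20, 60×5/12 = 25, 60×2/12 = 10, 60×1/12 = 5.
A: (24 − 20)²/20 = 16/20 = 0.800
B: (24 − 25)²/25 = 1/25 = 0.040
C: (5 − 10)²/10 = 25/10 = 2.500
D: (7 − 5)²/5 = 4/5 = 0.800
Sum = 4.14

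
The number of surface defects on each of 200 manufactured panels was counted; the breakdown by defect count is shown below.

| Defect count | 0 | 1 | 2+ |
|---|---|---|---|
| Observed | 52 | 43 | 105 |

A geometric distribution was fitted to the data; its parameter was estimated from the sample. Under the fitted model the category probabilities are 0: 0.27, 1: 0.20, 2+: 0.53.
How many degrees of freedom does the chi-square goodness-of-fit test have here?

There are k = 3 categories and 1 parameter estimated from the data, so df = 3 − 1 − 1 = 1.

1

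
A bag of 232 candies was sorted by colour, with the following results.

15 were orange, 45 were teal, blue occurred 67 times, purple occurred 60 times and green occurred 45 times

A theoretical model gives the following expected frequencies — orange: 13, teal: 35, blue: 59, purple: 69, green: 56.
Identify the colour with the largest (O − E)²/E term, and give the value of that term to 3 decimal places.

teal, 2.857

χ² = (15−13)²/13 + (45−35)²/35 + (67−59)²/59 + (60−69)²/69 + (45−56)²/56
   = 0.3077 + 2.8571 + 1.0847 + 1.1739 + 2.1607
The largest term is for teal: 2.857.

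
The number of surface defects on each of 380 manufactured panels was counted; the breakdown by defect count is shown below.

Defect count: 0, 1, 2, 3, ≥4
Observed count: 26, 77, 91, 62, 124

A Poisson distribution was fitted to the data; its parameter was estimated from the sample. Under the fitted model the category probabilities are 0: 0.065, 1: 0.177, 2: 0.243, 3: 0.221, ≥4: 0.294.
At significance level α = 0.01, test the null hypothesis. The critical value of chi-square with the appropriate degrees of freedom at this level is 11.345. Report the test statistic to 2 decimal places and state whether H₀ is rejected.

8.60; do not reject

Expected counts E_i = n·p_i: 380×0.065 = 24.7, 380×0.177 = 67.26, 380×0.243 = 92.34, 380×0.221 = 83.98, 380×0.294 = 111.72.
χ² = (26−24.7)²/24.7 + (77−67.26)²/67.26 + (91−92.34)²/92.34 + (62−83.98)²/83.98 + (124−111.72)²/111.72
   = 0.068 + 1.410 + 0.019 + 5.753 + 1.350
Sum = 8.60
df = 3. Since 8.60 < 11.345, we do not reject H₀.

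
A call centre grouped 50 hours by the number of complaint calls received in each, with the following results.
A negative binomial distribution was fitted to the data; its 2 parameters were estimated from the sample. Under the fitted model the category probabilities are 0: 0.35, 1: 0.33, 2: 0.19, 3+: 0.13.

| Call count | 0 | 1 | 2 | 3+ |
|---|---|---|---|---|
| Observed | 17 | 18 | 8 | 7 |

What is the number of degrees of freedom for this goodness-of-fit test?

There are k = 4 categories and 2 parameters estimated from the data, so df = 4 − 1 − 2 = 1.

1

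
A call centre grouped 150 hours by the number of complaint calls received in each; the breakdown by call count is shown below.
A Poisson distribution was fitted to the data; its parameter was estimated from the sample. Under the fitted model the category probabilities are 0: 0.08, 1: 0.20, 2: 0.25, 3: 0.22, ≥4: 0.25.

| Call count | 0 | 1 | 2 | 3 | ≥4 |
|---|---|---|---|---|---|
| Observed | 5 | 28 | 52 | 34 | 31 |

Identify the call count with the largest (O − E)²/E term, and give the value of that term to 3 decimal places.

Expected counts E_i = n·p_i: 150×0.08 = 12, 150×0.20 = 30, 150×0.25 = 37.5, 150×0.22 = 33, 150×0.25 = 37.5.
χ² = (5−12)²/12 + (28−30)²/30 + (52−37.5)²/37.5 + (34−33)²/33 + (31−37.5)²/37.5
   = 4.0833 + 0.1333 + 5.6067 + 0.0303 + 1.1267
The largest term is for 2: 5.607.

2, 5.607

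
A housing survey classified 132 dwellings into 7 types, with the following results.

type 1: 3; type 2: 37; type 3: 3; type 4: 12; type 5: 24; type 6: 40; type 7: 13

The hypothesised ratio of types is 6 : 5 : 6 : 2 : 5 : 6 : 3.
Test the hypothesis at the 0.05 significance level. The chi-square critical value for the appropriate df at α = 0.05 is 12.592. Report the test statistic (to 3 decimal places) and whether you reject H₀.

64.750; reject

Ratio total = 33. Expected counts: 132×6/33 = 24, 132×5/33 = 20, 132×6/33 = 24, 132×2/33 = 8, 132×5/33 = 20, 132×6/33 = 24, 132×3/33 = 12.
χ² = (3−24)²/24 + (37−20)²/20 + (3−24)²/24 + (12−8)²/8 + (24−20)²/20 + (40−24)²/24 + (13−12)²/12
   = 18.3750 + 14.4500 + 18.3750 + 2.0000 + 0.8000 + 10.6667 + 0.0833
Sum = 64.750
df = 6. Since 64.750 > 12.592, we reject H₀.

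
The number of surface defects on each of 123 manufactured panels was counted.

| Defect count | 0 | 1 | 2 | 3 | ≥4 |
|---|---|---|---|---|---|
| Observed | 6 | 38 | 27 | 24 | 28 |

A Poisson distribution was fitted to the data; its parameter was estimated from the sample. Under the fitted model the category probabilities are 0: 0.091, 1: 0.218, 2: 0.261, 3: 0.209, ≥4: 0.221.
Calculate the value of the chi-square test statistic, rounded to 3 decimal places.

8.025

Expected counts E_i = n·p_i: 123×0.091 = 11.193, 123×0.218 = 26.814, 123×0.261 = 32.103, 123×0.209 = 25.707, 123×0.221 = 27.183.
0: (6 − 11.193)²/11.193 = 26.967249/11.193 = 2.4093
1: (38 − 26.814)²/26.814 = 125.126596/26.814 = 4.6665
2: (27 − 32.103)²/32.103 = 26.040609/32.103 = 0.8112
3: (24 − 25.707)²/25.707 = 2.913849/25.707 = 0.1133
≥4: (28 − 27.183)²/27.183 = 0.667489/27.183 = 0.0246
Sum = 8.025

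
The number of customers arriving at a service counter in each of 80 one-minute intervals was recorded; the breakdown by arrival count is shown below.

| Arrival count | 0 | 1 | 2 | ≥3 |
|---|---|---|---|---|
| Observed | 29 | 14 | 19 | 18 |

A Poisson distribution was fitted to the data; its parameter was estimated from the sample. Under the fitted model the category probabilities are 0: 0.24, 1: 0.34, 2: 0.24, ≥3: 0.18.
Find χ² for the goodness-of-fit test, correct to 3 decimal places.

12.310

Expected counts E_i = n·p_i: 80×0.24 = 19.2, 80×0.34 = 27.2, 80×0.24 = 19.2, 80×0.18 = 14.4.
0: (29 − 19.2)²/19.2 = 96.04/19.2 = 5.0021
1: (14 − 27.2)²/27.2 = 174.24/27.2 = 6.4059
2: (19 − 19.2)²/19.2 = 0.04/19.2 = 0.0021
≥3: (18 − 14.4)²/14.4 = 12.96/14.4 = 0.9000
Sum = 12.310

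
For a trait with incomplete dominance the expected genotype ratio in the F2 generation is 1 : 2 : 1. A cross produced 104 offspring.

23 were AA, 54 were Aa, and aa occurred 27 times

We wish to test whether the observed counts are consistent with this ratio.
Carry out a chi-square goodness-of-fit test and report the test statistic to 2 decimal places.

0.46

Ratio total = 4. Expected counts: 104×1/4 = 26, 104×2/4 = 52, 104×1/4 = 26.
AA: (23 − 26)²/26 = 9/26 = 0.346
Aa: (54 − 52)²/52 = 4/52 = 0.077
aa: (27 − 26)²/26 = 1/26 = 0.038
Sum = 0.46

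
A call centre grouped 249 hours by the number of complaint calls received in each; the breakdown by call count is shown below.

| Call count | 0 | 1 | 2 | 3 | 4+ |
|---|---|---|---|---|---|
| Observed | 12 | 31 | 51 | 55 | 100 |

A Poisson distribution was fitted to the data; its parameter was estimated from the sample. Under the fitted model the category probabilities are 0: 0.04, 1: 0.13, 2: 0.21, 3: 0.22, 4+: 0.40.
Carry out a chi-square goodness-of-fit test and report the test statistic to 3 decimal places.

0.510

Expected counts E_i = n·p_i: 249×0.04 = 9.96, 249×0.13 = 32.37, 249×0.21 = 52.29, 249×0.22 = 54.78, 249×0.40 = 99.6.
0: (12 − 9.96)²/9.96 = 4.1616/9.96 = 0.4178
1: (31 − 32.37)²/32.37 = 1.8769/32.37 = 0.0580
2: (51 − 52.29)²/52.29 = 1.6641/52.29 = 0.0318
3: (55 − 54.78)²/54.78 = 0.0484/54.78 = 0.0009
4+: (100 − 99.6)²/99.6 = 0.16/99.6 = 0.0016
Sum = 0.510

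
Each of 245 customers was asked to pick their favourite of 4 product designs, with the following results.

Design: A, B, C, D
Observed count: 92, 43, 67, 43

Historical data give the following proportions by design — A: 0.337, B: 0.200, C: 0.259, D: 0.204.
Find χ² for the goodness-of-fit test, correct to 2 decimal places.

Expected counts E_i = n·p_i: 245×0.337 = 82.565, 245×0.200 = 49, 245×0.259 = 63.455, 245×0.204 = 49.98.
χ² = (92−82.565)²/82.565 + (43−49)²/49 + (67−63.455)²/63.455 + (43−49.98)²/49.98
   = 1.078 + 0.735 + 0.198 + 0.975
Sum = 2.99

2.99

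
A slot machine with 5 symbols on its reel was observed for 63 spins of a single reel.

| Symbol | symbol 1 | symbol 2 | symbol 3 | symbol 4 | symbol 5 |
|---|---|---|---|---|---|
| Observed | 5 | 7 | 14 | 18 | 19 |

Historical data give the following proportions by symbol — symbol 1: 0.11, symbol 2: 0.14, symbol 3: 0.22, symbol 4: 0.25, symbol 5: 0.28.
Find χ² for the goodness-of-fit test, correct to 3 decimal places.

Expected counts E_i = n·p_i: 63×0.11 = 6.93, 63×0.14 = 8.82, 63×0.22 = 13.86, 63×0.25 = 15.75, 63×0.28 = 17.64.
χ² = (5−6.93)²/6.93 + (7−8.82)²/8.82 + (14−13.86)²/13.86 + (18−15.75)²/15.75 + (19−17.64)²/17.64
   = 0.5375 + 0.3756 + 0.0014 + 0.3214 + 0.1049
Sum = 1.341

1.341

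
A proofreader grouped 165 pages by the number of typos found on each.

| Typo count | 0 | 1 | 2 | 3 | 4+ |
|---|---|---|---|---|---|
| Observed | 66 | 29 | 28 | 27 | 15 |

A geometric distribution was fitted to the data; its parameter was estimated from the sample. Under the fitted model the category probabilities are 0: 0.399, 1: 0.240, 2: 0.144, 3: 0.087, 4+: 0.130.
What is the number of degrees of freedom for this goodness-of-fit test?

3

There are k = 5 categories and 1 parameter estimated from the data, so df = 5 − 1 − 1 = 3.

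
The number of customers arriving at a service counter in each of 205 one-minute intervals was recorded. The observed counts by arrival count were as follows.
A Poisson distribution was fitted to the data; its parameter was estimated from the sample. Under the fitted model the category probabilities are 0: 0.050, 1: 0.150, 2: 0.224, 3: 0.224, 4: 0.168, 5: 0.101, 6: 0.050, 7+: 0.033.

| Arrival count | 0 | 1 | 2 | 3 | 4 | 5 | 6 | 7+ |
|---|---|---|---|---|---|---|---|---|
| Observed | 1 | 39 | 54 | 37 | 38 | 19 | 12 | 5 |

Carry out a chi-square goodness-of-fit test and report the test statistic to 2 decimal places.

Expected counts E_i = n·p_i: 205×0.050 = 10.25, 205×0.150 = 30.75, 205×0.224 = 45.92, 205×0.224 = 45.92, 205×0.168 = 34.44, 205×0.101 = 20.705, 205×0.050 = 10.25, 205×0.033 = 6.765.
χ² = (1−10.25)²/10.25 + (39−30.75)²/30.75 + (54−45.92)²/45.92 + (37−45.92)²/45.92 + (38−34.44)²/34.44 + (19−20.705)²/20.705 + (12−10.25)²/10.25 + (5−6.765)²/6.765
   = 8.348 + 2.213 + 1.422 + 1.733 + 0.368 + 0.140 + 0.299 + 0.460
Sum = 14.98

14.98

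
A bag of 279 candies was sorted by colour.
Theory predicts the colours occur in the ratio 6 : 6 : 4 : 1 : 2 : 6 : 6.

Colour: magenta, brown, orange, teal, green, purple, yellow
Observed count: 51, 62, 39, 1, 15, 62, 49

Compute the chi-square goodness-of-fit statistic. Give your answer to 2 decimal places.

10.86

Ratio total = 31. Expected counts: 279×6/31 = 54, 279×6/31 = 54, 279×4/31 = 36, 279×1/31 = 9, 279×2/31 = 18, 279×6/31 = 54, 279×6/31 = 54.
magenta: (51 − 54)²/54 = 9/54 = 0.167
brown: (62 − 54)²/54 = 64/54 = 1.185
orange: (39 − 36)²/36 = 9/36 = 0.250
teal: (1 − 9)²/9 = 64/9 = 7.111
green: (15 − 18)²/18 = 9/18 = 0.500
purple: (62 − 54)²/54 = 64/54 = 1.185
yellow: (49 − 54)²/54 = 25/54 = 0.463
Sum = 10.86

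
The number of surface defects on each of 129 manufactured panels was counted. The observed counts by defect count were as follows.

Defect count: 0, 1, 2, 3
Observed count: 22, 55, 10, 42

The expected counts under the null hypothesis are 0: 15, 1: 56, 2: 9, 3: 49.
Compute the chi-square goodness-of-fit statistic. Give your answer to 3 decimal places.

χ² = (22−15)²/15 + (55−56)²/56 + (10−9)²/9 + (42−49)²/49
   = 3.2667 + 0.0179 + 0.1111 + 1.0000
Sum = 4.396

4.396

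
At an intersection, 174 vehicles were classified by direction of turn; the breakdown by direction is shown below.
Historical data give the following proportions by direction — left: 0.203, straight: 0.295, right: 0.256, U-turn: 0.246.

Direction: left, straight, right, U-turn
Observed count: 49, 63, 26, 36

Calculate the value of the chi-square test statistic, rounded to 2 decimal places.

16.75

Expected counts E_i = n·p_i: 174×0.203 = 35.322, 174×0.295 = 51.33, 174×0.256 = 44.544, 174×0.246 = 42.804.
left: (49 − 35.322)²/35.322 = 187.087684/35.322 = 5.297
straight: (63 − 51.33)²/51.33 = 136.1889/51.33 = 2.653
right: (26 − 44.544)²/44.544 = 343.879936/44.544 = 7.720
U-turn: (36 − 42.804)²/42.804 = 46.294416/42.804 = 1.082
Sum = 16.75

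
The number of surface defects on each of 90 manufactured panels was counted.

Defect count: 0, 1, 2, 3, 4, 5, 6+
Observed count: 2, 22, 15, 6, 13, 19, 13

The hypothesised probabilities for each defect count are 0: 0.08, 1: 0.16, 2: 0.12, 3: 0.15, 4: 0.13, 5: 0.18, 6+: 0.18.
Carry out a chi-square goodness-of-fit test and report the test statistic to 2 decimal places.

Expected counts E_i = n·p_i: 90×0.08 = 7.2, 90×0.16 = 14.4, 90×0.12 = 10.8, 90×0.15 = 13.5, 90×0.13 = 11.7, 90×0.18 = 16.2, 90×0.18 = 16.2.
0: (2 − 7.2)²/7.2 = 27.04/7.2 = 3.756
1: (22 − 14.4)²/14.4 = 57.76/14.4 = 4.011
2: (15 − 10.8)²/10.8 = 17.64/10.8 = 1.633
3: (6 − 13.5)²/13.5 = 56.25/13.5 = 4.167
4: (13 − 11.7)²/11.7 = 1.69/11.7 = 0.144
5: (19 − 16.2)²/16.2 = 7.84/16.2 = 0.484
6+: (13 − 16.2)²/16.2 = 10.24/16.2 = 0.632
Sum = 14.83

14.83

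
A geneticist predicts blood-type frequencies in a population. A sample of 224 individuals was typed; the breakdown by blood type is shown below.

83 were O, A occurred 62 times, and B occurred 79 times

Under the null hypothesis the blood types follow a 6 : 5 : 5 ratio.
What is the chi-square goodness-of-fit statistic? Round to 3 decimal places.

2.083

Ratio total = 16. Expected counts: 224×6/16 = 84, 224×5/16 = 70, 224×5/16 = 70.
O: (83 − 84)²/84 = 1/84 = 0.0119
A: (62 − 70)²/70 = 64/70 = 0.9143
B: (79 − 70)²/70 = 81/70 = 1.1571
Sum = 2.083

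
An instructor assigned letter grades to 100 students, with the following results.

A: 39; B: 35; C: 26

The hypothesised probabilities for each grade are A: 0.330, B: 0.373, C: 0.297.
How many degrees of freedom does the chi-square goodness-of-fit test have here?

There are k = 3 categories and no parameters were estimated from the data, so df = 3 − 1 = 2.

2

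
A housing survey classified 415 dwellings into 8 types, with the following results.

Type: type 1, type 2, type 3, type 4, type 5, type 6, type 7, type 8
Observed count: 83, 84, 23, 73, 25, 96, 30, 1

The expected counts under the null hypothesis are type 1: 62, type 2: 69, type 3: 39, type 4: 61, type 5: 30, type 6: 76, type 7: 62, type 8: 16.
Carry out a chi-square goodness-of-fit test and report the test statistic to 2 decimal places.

55.97

χ² = (83−62)²/62 + (84−69)²/69 + (23−39)²/39 + (73−61)²/61 + (25−30)²/30 + (96−76)²/76 + (30−62)²/62 + (1−16)²/16
   = 7.113 + 3.261 + 6.564 + 2.361 + 0.833 + 5.263 + 16.516 + 14.063
Sum = 55.97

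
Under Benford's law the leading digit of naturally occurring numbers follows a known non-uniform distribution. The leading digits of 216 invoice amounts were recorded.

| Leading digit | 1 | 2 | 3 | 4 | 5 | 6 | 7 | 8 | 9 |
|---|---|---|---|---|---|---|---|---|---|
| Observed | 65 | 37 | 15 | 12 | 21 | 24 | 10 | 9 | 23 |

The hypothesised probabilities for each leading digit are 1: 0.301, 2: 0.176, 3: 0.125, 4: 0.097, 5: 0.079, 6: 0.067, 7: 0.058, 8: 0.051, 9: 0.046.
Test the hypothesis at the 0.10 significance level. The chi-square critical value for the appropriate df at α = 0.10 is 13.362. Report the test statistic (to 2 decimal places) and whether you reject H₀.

34.42; reject

Expected counts E_i = n·p_i: 216×0.301 = 65.016, 216×0.176 = 38.016, 216×0.125 = 27, 216×0.097 = 20.952, 216×0.079 = 17.064, 216×0.067 = 14.472, 216×0.058 = 12.528, 216×0.051 = 11.016, 216×0.046 = 9.936.
χ² = (65−65.016)²/65.016 + (37−38.016)²/38.016 + (15−27)²/27 + (12−20.952)²/20.952 + (21−17.064)²/17.064 + (24−14.472)²/14.472 + (10−12.528)²/12.528 + (9−11.016)²/11.016 + (23−9.936)²/9.936
   = 0.000 + 0.027 + 5.333 + 3.825 + 0.908 + 6.273 + 0.510 + 0.369 + 17.177
Sum = 34.42
df = 8. Since 34.42 > 13.362, we reject H₀.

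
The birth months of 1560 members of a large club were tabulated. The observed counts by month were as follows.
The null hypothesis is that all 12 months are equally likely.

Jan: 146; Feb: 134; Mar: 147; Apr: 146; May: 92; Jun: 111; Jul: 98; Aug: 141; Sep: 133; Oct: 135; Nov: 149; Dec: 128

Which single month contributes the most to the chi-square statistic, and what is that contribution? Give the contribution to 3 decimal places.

Expected count for each of the 12 categories: 1560/12 = 130.
χ² = (146−130)²/130 + (134−130)²/130 + (147−130)²/130 + (146−130)²/130 + (92−130)²/130 + (111−130)²/130 + (98−130)²/130 + (141−130)²/130 + (133−130)²/130 + (135−130)²/130 + (149−130)²/130 + (128−130)²/130
   = 1.9692 + 0.1231 + 2.2231 + 1.9692 + 11.1077 + 2.7769 + 7.8769 + 0.9308 + 0.0692 + 0.1923 + 2.7769 + 0.0308
The largest term is for May: 11.108.

May, 11.108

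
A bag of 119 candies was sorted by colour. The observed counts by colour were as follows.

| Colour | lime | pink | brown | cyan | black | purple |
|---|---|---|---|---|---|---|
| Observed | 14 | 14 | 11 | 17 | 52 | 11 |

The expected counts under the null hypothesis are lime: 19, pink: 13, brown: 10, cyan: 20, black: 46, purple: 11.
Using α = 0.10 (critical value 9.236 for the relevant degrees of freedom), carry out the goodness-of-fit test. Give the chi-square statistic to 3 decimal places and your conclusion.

2.725; do not reject

lime: (14 − 19)²/19 = 25/19 = 1.3158
pink: (14 − 13)²/13 = 1/13 = 0.0769
brown: (11 − 10)²/10 = 1/10 = 0.1000
cyan: (17 − 20)²/20 = 9/20 = 0.4500
black: (52 − 46)²/46 = 36/46 = 0.7826
purple: (11 − 11)²/11 = 0/11 = 0.0000
Sum = 2.725
df = 5. Since 2.725 < 9.236, we do not reject H₀.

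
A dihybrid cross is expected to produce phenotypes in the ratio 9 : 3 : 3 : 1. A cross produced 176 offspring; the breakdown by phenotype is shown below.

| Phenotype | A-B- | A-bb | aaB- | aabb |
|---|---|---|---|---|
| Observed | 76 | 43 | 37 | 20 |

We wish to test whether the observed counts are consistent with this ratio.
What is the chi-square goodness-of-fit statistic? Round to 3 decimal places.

16.222

Ratio total = 16. Expected counts: 176×9/16 = 99, 176×3/16 = 33, 176×3/16 = 33, 176×1/16 = 11.
A-B-: (76 − 99)²/99 = 529/99 = 5.3434
A-bb: (43 − 33)²/33 = 100/33 = 3.0303
aaB-: (37 − 33)²/33 = 16/33 = 0.4848
aabb: (20 − 11)²/11 = 81/11 = 7.3636
Sum = 16.222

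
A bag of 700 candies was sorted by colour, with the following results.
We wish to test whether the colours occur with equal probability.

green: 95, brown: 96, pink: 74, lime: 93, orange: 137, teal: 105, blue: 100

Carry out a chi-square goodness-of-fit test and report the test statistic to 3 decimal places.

Expected count for each of the 7 categories: 700/7 = 100.
green: (95 − 100)²/100 = 25/100 = 0.2500
brown: (96 − 100)²/100 = 16/100 = 0.1600
pink: (74 − 100)²/100 = 676/100 = 6.7600
lime: (93 − 100)²/100 = 49/100 = 0.4900
orange: (137 − 100)²/100 = 1369/100 = 13.6900
teal: (105 − 100)²/100 = 25/100 = 0.2500
blue: (100 − 100)²/100 = 0/100 = 0.0000
Sum = 21.600

21.600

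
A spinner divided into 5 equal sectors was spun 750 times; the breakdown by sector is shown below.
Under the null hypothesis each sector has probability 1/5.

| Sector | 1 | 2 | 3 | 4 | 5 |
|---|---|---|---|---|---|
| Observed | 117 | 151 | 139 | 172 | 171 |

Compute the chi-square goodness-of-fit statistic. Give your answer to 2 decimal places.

Expected count for each of the 5 categories: 750/5 = 150.
cat         O        E   (O−E)²/E
1         117      150      7.260
2         151      150      0.007
3         139      150      0.807
4         172      150      3.227
5         171      150      2.940
Sum = 14.24

14.24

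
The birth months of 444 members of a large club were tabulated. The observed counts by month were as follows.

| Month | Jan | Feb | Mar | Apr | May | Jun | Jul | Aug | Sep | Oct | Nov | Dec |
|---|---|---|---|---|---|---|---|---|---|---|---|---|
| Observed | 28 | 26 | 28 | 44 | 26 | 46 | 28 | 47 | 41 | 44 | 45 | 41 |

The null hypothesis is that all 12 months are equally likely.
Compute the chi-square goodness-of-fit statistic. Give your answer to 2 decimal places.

23.24

Under H₀ each category has probability 1/12, so each expected count is 444/12 = 37.
Jan: (28 − 37)²/37 = 81/37 = 2.189
Feb: (26 − 37)²/37 = 121/37 = 3.270
Mar: (28 − 37)²/37 = 81/37 = 2.189
Apr: (44 − 37)²/37 = 49/37 = 1.324
May: (26 − 37)²/37 = 121/37 = 3.270
Jun: (46 − 37)²/37 = 81/37 = 2.189
Jul: (28 − 37)²/37 = 81/37 = 2.189
Aug: (47 − 37)²/37 = 100/37 = 2.703
Sep: (41 − 37)²/37 = 16/37 = 0.432
Oct: (44 − 37)²/37 = 49/37 = 1.324
Nov: (45 − 37)²/37 = 64/37 = 1.730
Dec: (41 − 37)²/37 = 16/37 = 0.432
Sum = 23.24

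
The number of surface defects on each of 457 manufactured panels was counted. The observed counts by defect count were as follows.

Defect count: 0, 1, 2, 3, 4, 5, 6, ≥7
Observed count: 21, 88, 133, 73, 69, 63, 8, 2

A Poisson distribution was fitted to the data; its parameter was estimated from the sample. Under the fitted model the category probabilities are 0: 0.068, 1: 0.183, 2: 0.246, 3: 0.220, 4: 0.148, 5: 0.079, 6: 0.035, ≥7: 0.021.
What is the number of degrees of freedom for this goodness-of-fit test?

There are k = 8 categories and 1 parameter estimated from the data, so df = 8 − 1 − 1 = 6.

6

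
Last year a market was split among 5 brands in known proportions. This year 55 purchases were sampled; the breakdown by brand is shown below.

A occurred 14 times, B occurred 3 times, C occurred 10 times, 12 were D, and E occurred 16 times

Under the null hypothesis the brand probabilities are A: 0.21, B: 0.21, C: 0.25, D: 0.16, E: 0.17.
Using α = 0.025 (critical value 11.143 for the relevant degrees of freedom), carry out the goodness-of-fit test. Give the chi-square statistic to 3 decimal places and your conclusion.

Expected counts E_i = n·p_i: 55×0.21 = 11.55, 55×0.21 = 11.55, 55×0.25 = 13.75, 55×0.16 = 8.8, 55×0.17 = 9.35.
cat         O        E   (O−E)²/E
A          14    11.55     0.5197
B           3    11.55     6.3292
C          10    13.75     1.0227
D          12      8.8     1.1636
E          16     9.35     4.7297
Sum = 13.765
df = 4. Since 13.765 > 11.143, we reject H₀.

13.765; reject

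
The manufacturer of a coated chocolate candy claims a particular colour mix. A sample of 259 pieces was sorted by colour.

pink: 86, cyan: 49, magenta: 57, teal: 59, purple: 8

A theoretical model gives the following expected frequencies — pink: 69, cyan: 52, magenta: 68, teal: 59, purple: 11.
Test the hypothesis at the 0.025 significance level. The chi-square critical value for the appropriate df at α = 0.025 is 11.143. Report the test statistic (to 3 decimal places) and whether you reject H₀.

6.959; do not reject

pink: (86 − 69)²/69 = 289/69 = 4.1884
cyan: (49 − 52)²/52 = 9/52 = 0.1731
magenta: (57 − 68)²/68 = 121/68 = 1.7794
teal: (59 − 59)²/59 = 0/59 = 0.0000
purple: (8 − 11)²/11 = 9/11 = 0.8182
Sum = 6.959
df = 4. Since 6.959 < 11.143, we do not reject H₀.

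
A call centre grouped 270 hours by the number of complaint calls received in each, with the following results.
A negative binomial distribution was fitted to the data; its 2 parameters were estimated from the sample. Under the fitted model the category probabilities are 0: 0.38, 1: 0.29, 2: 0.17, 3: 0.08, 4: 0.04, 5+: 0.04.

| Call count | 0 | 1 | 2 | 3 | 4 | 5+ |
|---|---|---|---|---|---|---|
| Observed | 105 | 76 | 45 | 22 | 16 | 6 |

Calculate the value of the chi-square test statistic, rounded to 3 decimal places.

Expected counts E_i = n·p_i: 270×0.38 = 102.6, 270×0.29 = 78.3, 270×0.17 = 45.9, 270×0.08 = 21.6, 270×0.04 = 10.8, 270×0.04 = 10.8.
0: (105 − 102.6)²/102.6 = 5.76/102.6 = 0.0561
1: (76 − 78.3)²/78.3 = 5.29/78.3 = 0.0676
2: (45 − 45.9)²/45.9 = 0.81/45.9 = 0.0176
3: (22 − 21.6)²/21.6 = 0.16/21.6 = 0.0074
4: (16 − 10.8)²/10.8 = 27.04/10.8 = 2.5037
5+: (6 − 10.8)²/10.8 = 23.04/10.8 = 2.1333
Sum = 4.786

4.786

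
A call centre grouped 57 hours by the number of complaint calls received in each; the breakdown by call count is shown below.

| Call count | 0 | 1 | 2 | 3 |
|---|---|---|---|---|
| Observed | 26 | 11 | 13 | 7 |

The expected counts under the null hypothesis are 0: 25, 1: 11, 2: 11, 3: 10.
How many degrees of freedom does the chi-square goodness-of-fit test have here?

There are k = 4 categories and no parameters were estimated from the data, so df = 4 − 1 = 3.

3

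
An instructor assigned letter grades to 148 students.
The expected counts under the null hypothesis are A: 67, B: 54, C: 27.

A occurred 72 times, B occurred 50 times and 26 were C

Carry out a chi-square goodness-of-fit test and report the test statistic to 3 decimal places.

0.706

A: (72 − 67)²/67 = 25/67 = 0.3731
B: (50 − 54)²/54 = 16/54 = 0.2963
C: (26 − 27)²/27 = 1/27 = 0.0370
Sum = 0.706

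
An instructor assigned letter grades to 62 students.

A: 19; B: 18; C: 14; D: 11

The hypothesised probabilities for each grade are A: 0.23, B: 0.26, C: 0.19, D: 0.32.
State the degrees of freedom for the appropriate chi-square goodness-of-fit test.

There are k = 4 categories and no parameters were estimated from the data, so df = 4 − 1 = 3.

3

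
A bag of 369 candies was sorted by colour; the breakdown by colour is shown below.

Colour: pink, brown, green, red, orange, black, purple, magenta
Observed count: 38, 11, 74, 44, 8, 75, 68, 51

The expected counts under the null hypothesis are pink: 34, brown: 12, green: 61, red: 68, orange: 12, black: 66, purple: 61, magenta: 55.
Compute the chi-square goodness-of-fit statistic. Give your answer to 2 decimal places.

pink: (38 − 34)²/34 = 16/34 = 0.471
brown: (11 − 12)²/12 = 1/12 = 0.083
green: (74 − 61)²/61 = 169/61 = 2.770
red: (44 − 68)²/68 = 576/68 = 8.471
orange: (8 − 12)²/12 = 16/12 = 1.333
black: (75 − 66)²/66 = 81/66 = 1.227
purple: (68 − 61)²/61 = 49/61 = 0.803
magenta: (51 − 55)²/55 = 16/55 = 0.291
Sum = 15.45

15.45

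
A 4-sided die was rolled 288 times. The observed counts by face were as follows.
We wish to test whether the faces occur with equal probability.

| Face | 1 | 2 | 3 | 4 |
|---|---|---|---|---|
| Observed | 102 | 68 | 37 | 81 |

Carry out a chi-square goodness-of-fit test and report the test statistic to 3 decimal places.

30.861

Under H₀ each category has probability 1/4, so each expected count is 288/4 = 72.
χ² = (102−72)²/72 + (68−72)²/72 + (37−72)²/72 + (81−72)²/72
   = 12.5000 + 0.2222 + 17.0139 + 1.1250
Sum = 30.861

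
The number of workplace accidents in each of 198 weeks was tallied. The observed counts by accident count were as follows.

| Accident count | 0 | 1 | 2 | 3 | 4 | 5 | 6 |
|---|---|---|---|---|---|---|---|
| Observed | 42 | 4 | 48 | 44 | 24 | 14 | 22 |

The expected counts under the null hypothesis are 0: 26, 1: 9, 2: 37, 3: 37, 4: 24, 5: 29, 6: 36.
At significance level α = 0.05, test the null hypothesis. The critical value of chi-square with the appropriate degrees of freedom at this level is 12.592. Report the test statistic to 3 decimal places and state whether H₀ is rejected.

0: (42 − 26)²/26 = 256/26 = 9.8462
1: (4 − 9)²/9 = 25/9 = 2.7778
2: (48 − 37)²/37 = 121/37 = 3.2703
3: (44 − 37)²/37 = 49/37 = 1.3243
4: (24 − 24)²/24 = 0/24 = 0.0000
5: (14 − 29)²/29 = 225/29 = 7.7586
6: (22 − 36)²/36 = 196/36 = 5.4444
Sum = 30.422
df = 6. Since 30.422 > 12.592, we reject H₀.

30.422; reject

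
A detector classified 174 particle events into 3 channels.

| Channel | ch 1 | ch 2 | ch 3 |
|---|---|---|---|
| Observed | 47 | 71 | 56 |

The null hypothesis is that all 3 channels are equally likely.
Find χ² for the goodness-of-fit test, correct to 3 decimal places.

Expected count for each of the 3 categories: 174/3 = 58.
χ² = (47−58)²/58 + (71−58)²/58 + (56−58)²/58
   = 2.0862 + 2.9138 + 0.0690
Sum = 5.069

5.069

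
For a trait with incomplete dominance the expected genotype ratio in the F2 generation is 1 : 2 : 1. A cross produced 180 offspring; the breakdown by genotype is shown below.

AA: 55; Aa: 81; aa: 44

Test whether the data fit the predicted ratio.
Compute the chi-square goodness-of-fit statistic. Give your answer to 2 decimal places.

Ratio total = 4. Expected counts: 180×1/4 = 45, 180×2/4 = 90, 180×1/4 = 45.
χ² = (55−45)²/45 + (81−90)²/90 + (44−45)²/45
   = 2.222 + 0.900 + 0.022
Sum = 3.14

3.14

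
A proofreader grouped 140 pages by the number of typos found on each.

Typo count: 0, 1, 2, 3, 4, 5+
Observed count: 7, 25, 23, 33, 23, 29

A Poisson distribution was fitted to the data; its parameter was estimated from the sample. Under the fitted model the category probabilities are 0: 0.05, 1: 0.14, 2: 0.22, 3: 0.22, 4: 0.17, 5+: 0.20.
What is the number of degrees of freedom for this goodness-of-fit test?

4

There are k = 6 categories and 1 parameter estimated from the data, so df = 6 − 1 − 1 = 4.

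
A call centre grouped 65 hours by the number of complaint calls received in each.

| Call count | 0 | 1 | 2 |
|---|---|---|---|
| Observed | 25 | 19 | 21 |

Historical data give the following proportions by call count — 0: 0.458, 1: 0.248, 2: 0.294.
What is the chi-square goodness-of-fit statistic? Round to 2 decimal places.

1.47

Expected counts E_i = n·p_i: 65×0.458 = 29.77, 65×0.248 = 16.12, 65×0.294 = 19.11.
cat         O        E   (O−E)²/E
0          25    29.77      0.764
1          19    16.12      0.515
2          21    19.11      0.187
Sum = 1.47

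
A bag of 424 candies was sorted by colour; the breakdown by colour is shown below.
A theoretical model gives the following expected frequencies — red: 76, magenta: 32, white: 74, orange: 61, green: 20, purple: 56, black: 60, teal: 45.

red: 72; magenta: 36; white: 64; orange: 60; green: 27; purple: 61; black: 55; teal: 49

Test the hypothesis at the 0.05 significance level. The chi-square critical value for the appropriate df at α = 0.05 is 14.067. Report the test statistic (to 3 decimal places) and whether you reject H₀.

5.747; do not reject

red: (72 − 76)²/76 = 16/76 = 0.2105
magenta: (36 − 32)²/32 = 16/32 = 0.5000
white: (64 − 74)²/74 = 100/74 = 1.3514
orange: (60 − 61)²/61 = 1/61 = 0.0164
green: (27 − 20)²/20 = 49/20 = 2.4500
purple: (61 − 56)²/56 = 25/56 = 0.4464
black: (55 − 60)²/60 = 25/60 = 0.4167
teal: (49 − 45)²/45 = 16/45 = 0.3556
Sum = 5.747
df = 7. Since 5.747 < 14.067, we do not reject H₀.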